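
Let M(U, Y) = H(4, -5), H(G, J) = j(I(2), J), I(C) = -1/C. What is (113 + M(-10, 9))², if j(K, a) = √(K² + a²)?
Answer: (226 + √101)²/4 ≈ 13930.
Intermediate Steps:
H(G, J) = √(¼ + J²) (H(G, J) = √((-1/2)² + J²) = √((-1*½)² + J²) = √((-½)² + J²) = √(¼ + J²))
M(U, Y) = √101/2 (M(U, Y) = √(1 + 4*(-5)²)/2 = √(1 + 4*25)/2 = √(1 + 100)/2 = √101/2)
(113 + M(-10, 9))² = (113 + √101/2)²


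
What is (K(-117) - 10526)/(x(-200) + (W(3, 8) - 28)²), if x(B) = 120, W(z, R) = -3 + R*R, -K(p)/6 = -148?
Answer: -9638/1209 ≈ -7.9719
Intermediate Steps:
K(p) = 888 (K(p) = -6*(-148) = 888)
W(z, R) = -3 + R²
(K(-117) - 10526)/(x(-200) + (W(3, 8) - 28)²) = (888 - 10526)/(120 + ((-3 + 8²) - 28)²) = -9638/(120 + ((-3 + 64) - 28)²) = -9638/(120 + (61 - 28)²) = -9638/(120 + 33²) = -9638/(120 + 1089) = -9638/1209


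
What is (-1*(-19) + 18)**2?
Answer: 1369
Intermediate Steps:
(-1*(-19) + 18)**2 = (19 + 18)**2 = 37**2 = 1369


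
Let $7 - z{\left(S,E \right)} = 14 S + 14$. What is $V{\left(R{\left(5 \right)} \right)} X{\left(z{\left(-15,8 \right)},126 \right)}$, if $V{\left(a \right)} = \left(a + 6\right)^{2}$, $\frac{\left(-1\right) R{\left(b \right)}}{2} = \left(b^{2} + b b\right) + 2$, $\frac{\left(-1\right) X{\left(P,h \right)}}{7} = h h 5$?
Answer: $-5336558640$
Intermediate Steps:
$z{\left(S,E \right)} = -7 - 14 S$ ($z{\left(S,E \right)} = 7 - \left(14 S + 14\right) = 7 - \left(14 + 14 S\right) = -7 - 14 S$)
$X{\left(P,h \right)} = - 35 h^{2}$ ($X{\left(P,h \right)} = - 7 h h 5 = - 7 h^{2} \cdot 5 = - 7 \cdot 5 h^{2} = - 35 h^{2}$)
$R{\left(b \right)} = -4 - 4 b^{2}$ ($R{\left(b \right)} = - 2 \left(\left(b^{2} + b b\right) + 2\right) = - 2 \left(\left(b^{2} + b^{2}\right) + 2\right) = - 2 \left(2 b^{2} + 2\right) = - 2 \left(2 + 2 b^{2}\right) = -4 - 4 b^{2}$)
$V{\left(a \right)} = \left(6 + a\right)^{2}$
$V{\left(R{\left(5 \right)} \right)} X{\left(z{\left(-15,8 \right)},126 \right)} = \left(6 - \left(4 + 4 \cdot 5^{2}\right)\right)^{2} \left(- 35 \cdot 126^{2}\right) = \left(6 - 104\right)^{2} \left(\left(-35\right) 15876\right) = \left(6 - 104\right)^{2} \left(-555660\right) = \left(-98\right)^{2} \left(-555660\right) = 9604 \left(-555660\right) = -5336558640$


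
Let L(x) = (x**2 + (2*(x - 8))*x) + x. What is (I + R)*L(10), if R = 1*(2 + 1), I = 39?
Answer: 6300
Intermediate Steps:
L(x) = x + x**2 + x*(-16 + 2*x) (L(x) = (x**2 + (2*(-8 + x))*x) + x = (x**2 + (-16 + 2*x)*x) + x = (x**2 + x*(-16 + 2*x)) + x = x + x**2 + x*(-16 + 2*x))
R = 3 (R = 1*3 = 3)
(I + R)*L(10) = (39 + 3)*(3*10*(-5 + 10)) = 42*(3*10*5) = 42*150 = 6300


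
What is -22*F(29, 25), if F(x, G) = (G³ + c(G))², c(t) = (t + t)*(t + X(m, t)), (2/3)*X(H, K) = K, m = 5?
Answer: -7734375000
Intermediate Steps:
X(H, K) = 3*K/2
c(t) = 5*t² (c(t) = (t + t)*(t + 3*t/2) = (2*t)*(5*t/2) = 5*t²)
F(x, G) = (G³ + 5*G²)²
-22*F(29, 25) = -22*25⁴*(5 + 25)² = -8593750*30² = -8593750*900 = -22*351562500 = -7734375000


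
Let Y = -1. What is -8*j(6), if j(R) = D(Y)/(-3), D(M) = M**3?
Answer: -8/3 ≈ -2.6667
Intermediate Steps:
j(R) = 1/3 (j(R) = (-1)**3/(-3) = -1*(-1/3) = 1/3)
-8*j(6) = -8*1/3 = -8/3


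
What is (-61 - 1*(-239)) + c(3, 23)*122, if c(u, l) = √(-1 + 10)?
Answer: 544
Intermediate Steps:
c(u, l) = 3 (c(u, l) = √9 = 3)
(-61 - 1*(-239)) + c(3, 23)*122 = (-61 - 1*(-239)) + 3*122 = (-61 + 239) + 366 = 178 + 366 = 544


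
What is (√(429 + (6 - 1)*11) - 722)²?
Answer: 490000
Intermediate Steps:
(√(429 + (6 - 1)*11) - 722)² = (√(429 + 5*11) - 722)² = (√(429 + 55) - 722)² = (√484 - 722)² = (22 - 722)² = (-700)² = 490000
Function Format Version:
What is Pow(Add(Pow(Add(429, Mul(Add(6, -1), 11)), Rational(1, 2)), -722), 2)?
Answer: 490000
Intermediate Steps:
Pow(Add(Pow(Add(429, Mul(Add(6, -1), 11)), Rational(1, 2)), -722), 2) = Pow(Add(Pow(Add(429, Mul(5, 11)), Rational(1, 2)), -722), 2) = Pow(Add(Pow(Add(429, 55), Rational(1, 2)), -722), 2) = Pow(Add(Pow(484, Rational(1, 2)), -722), 2) = Pow(Add(22, -722), 2) = Pow(-700, 2) = 490000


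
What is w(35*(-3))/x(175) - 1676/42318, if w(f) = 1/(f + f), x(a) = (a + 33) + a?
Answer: -22473833/567272790 ≈ -0.039617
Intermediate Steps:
x(a) = 33 + 2*a (x(a) = (33 + a) + a = 33 + 2*a)
w(f) = 1/(2*f)
w(35*(-3))/x(175) - 1676/42318 = (1/(2*((35*(-3)))))/(33 + 2*175) - 1676/42318 = ((½)/(-105))/(33 + 350) - 1676*1/42318 = ((½)*(-1/105))/383 - 838/21159 = -1/210*1/383 - 838/21159 = -1/80430 - 838/21159 = -22473833/567272790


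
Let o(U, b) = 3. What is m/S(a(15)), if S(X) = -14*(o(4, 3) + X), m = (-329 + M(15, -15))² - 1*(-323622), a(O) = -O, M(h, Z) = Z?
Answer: 220979/84 ≈ 2630.7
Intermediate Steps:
m = 441958 (m = (-329 - 15)² - 1*(-323622) = (-344)² + 323622 = 118336 + 323622 = 441958)
S(X) = -42 - 14*X (S(X) = -14*(3 + X) = -42 - 14*X)
m/S(a(15)) = 441958/(-42 - (-14)*15) = 441958/(-42 - 14*(-15)) = 441958/(-42 + 210) = 441958/168 = 441958*(1/168) = 220979/84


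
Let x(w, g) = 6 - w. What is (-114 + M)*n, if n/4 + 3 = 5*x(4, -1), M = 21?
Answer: -2604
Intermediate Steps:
n = 28 (n = -12 + 4*(5*(6 - 1*4)) = -12 + 4*(5*(6 - 4)) = -12 + 4*(5*2) = -12 + 4*10 = -12 + 40 = 28)
(-114 + M)*n = (-114 + 21)*28 = -93*28 = -2604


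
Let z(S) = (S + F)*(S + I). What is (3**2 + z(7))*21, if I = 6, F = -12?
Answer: -1176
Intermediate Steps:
z(S) = (-12 + S)*(6 + S) (z(S) = (S - 12)*(S + 6) = (-12 + S)*(6 + S))
(3**2 + z(7))*21 = (3**2 + (-72 + 7**2 - 6*7))*21 = (9 + (-72 + 49 - 42))*21 = (9 - 65)*21 = -56*21 = -1176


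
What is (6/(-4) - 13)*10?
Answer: -145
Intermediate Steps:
(6/(-4) - 13)*10 = (6*(-¼) - 13)*10 = (-3/2 - 13)*10 = -29/2*10 = -145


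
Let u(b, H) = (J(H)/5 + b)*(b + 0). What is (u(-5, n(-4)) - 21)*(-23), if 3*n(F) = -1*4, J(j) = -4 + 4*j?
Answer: -920/3 ≈ -306.67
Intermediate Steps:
n(F) = -4/3 (n(F) = (-1*4)/3 = (⅓)*(-4) = -4/3)
u(b, H) = b*(-⅘ + b + 4*H/5) (u(b, H) = ((-4 + 4*H)/5 + b)*(b + 0) = ((-4 + 4*H)*(⅕) + b)*b = ((-⅘ + 4*H/5) + b)*b = (-⅘ + b + 4*H/5)*b = b*(-⅘ + b + 4*H/5))
(u(-5, n(-4)) - 21)*(-23) = ((⅕)*(-5)*(-4 + 4*(-4/3) + 5*(-5)) - 21)*(-23) = ((⅕)*(-5)*(-4 - 16/3 - 25) - 21)*(-23) = ((⅕)*(-5)*(-103/3) - 21)*(-23) = (103/3 - 21)*(-23) = (40/3)*(-23) = -920/3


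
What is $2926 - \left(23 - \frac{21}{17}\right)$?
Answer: $\frac{49372}{17} \approx 2904.2$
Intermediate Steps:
$2926 - \left(23 - \frac{21}{17}\right) = 2926 + \left(-23 + 21 \cdot \frac{1}{17}\right) = 2926 + \left(-23 + \frac{21}{17}\right) = 2926 - \frac{370}{17} = \frac{49372}{17}$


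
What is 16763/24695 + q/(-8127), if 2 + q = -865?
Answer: 52547822/66898755 ≈ 0.78548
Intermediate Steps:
q = -867 (q = -2 - 865 = -867)
16763/24695 + q/(-8127) = 16763/24695 - 867/(-8127) = 16763*(1/24695) - 867*(-1/8127) = 16763/24695 + 289/2709 = 52547822/66898755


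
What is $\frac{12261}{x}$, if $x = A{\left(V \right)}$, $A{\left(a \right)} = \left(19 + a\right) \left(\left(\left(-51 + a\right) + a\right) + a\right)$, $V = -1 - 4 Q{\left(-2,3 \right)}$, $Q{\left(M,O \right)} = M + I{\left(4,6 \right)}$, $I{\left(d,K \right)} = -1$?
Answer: $- \frac{4087}{180} \approx -22.706$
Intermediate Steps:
$Q{\left(M,O \right)} = -1 + M$ ($Q{\left(M,O \right)} = M - 1 = -1 + M$)
$V = 11$ ($V = -1 - 4 \left(-1 - 2\right) = -1 - -12 = -1 + 12 = 11$)
$A{\left(a \right)} = \left(-51 + 3 a\right) \left(19 + a\right)$ ($A{\left(a \right)} = \left(19 + a\right) \left(\left(-51 + 2 a\right) + a\right) = \left(19 + a\right) \left(-51 + 3 a\right) = \left(-51 + 3 a\right) \left(19 + a\right)$)
$x = -540$ ($x = -969 + 3 \cdot 11^{2} + 6 \cdot 11 = -969 + 3 \cdot 121 + 66 = -969 + 363 + 66 = -540$)
$\frac{12261}{x} = \frac{12261}{-540} = 12261 \left(- \frac{1}{540}\right) = - \frac{4087}{180}$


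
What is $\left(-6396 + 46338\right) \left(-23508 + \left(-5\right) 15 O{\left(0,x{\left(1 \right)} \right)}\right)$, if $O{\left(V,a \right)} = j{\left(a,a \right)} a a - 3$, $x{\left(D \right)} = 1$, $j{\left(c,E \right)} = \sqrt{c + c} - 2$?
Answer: $-923978286 - 2995650 \sqrt{2} \approx -9.2822 \cdot 10^{8}$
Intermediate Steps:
$j{\left(c,E \right)} = -2 + \sqrt{2} \sqrt{c}$ ($j{\left(c,E \right)} = \sqrt{2 c} - 2 = \sqrt{2} \sqrt{c} - 2 = -2 + \sqrt{2} \sqrt{c}$)
$O{\left(V,a \right)} = -3 + a^{2} \left(-2 + \sqrt{2} \sqrt{a}\right)$ ($O{\left(V,a \right)} = \left(-2 + \sqrt{2} \sqrt{a}\right) a a - 3 = a \left(-2 + \sqrt{2} \sqrt{a}\right) a - 3 = a^{2} \left(-2 + \sqrt{2} \sqrt{a}\right) - 3 = -3 + a^{2} \left(-2 + \sqrt{2} \sqrt{a}\right)$)
$\left(-6396 + 46338\right) \left(-23508 + \left(-5\right) 15 O{\left(0,x{\left(1 \right)} \right)}\right) = \left(-6396 + 46338\right) \left(-23508 + \left(-5\right) 15 \left(-3 + 1^{2} \left(-2 + \sqrt{2} \sqrt{1}\right)\right)\right) = 39942 \left(-23508 - 75 \left(-3 + 1 \left(-2 + \sqrt{2} \cdot 1\right)\right)\right) = 39942 \left(-23508 - 75 \left(-3 + 1 \left(-2 + \sqrt{2}\right)\right)\right) = 39942 \left(-23508 - 75 \left(-3 - \left(2 - \sqrt{2}\right)\right)\right) = 39942 \left(-23508 - 75 \left(-5 + \sqrt{2}\right)\right) = 39942 \left(-23508 + \left(375 - 75 \sqrt{2}\right)\right) = 39942 \left(-23133 - 75 \sqrt{2}\right) = -923978286 - 2995650 \sqrt{2}$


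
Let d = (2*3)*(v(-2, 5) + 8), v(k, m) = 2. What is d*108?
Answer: 6480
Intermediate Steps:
d = 60 (d = (2*3)*(2 + 8) = 6*10 = 60)
d*108 = 60*108 = 6480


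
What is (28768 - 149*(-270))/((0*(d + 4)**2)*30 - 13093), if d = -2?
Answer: -68998/13093 ≈ -5.2698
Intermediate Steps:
(28768 - 149*(-270))/((0*(d + 4)**2)*30 - 13093) = (28768 - 149*(-270))/((0*(-2 + 4)**2)*30 - 13093) = (28768 + 40230)/((0*2**2)*30 - 13093) = 68998/((0*4)*30 - 13093) = 68998/(0*30 - 13093) = 68998/(0 - 13093) = 68998/(-13093) = 68998*(-1/13093) = -68998/13093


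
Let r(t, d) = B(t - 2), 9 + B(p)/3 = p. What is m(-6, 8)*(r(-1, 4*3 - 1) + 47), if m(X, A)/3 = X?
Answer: -198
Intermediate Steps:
B(p) = -27 + 3*p
m(X, A) = 3*X
r(t, d) = -33 + 3*t (r(t, d) = -27 + 3*(t - 2) = -27 + 3*(-2 + t) = -27 + (-6 + 3*t) = -33 + 3*t)
m(-6, 8)*(r(-1, 4*3 - 1) + 47) = (3*(-6))*((-33 + 3*(-1)) + 47) = -18*((-33 - 3) + 47) = -18*(-36 + 47) = -18*11 = -198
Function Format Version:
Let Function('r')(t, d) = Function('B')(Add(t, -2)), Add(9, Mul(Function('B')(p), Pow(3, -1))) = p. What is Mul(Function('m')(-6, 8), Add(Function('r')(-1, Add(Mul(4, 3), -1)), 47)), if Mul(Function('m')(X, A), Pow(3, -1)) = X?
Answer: -198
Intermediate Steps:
Function('B')(p) = Add(-27, Mul(3, p))
Function('m')(X, A) = Mul(3, X)
Function('r')(t, d) = Add(-33, Mul(3, t)) (Function('r')(t, d) = Add(-27, Mul(3, Add(t, -2))) = Add(-27, Mul(3, Add(-2, t))) = Add(-27, Add(-6, Mul(3, t))) = Add(-33, Mul(3, t)))
Mul(Function('m')(-6, 8), Add(Function('r')(-1, Add(Mul(4, 3), -1)), 47)) = Mul(Mul(3, -6), Add(Add(-33, Mul(3, -1)), 47)) = Mul(-18, Add(Add(-33, -3), 47)) = Mul(-18, Add(-36, 47)) = Mul(-18, 11) = -198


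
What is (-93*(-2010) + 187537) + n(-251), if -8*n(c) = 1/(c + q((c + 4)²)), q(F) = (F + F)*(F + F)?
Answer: 44601692115200727/119107136584 ≈ 3.7447e+5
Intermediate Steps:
q(F) = 4*F² (q(F) = (2*F)*(2*F) = 4*F²)
n(c) = -1/(8*(c + 4*(4 + c)⁴)) (n(c) = -1/(8*(c + 4*((c + 4)²)²)) = -1/(8*(c + 4*((4 + c)²)²)) = -1/(8*(c + 4*(4 + c)⁴)))
(-93*(-2010) + 187537) + n(-251) = (-93*(-2010) + 187537) - 1/(8*(-251) + 32*(4 - 251)⁴) = (186930 + 187537) - 1/(-2008 + 32*(-247)⁴) = 374467 - 1/(-2008 + 32*3722098081) = 374467 - 1/(-2008 + 119107138592) = 374467 - 1/119107136584 = 44601692115200727/119107136584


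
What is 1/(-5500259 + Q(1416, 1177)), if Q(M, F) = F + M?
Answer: -1/5497666 ≈ -1.8190e-7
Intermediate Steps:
1/(-5500259 + Q(1416, 1177)) = 1/(-5500259 + (1177 + 1416)) = 1/(-5500259 + 2593) = 1/(-5497666) = -1/5497666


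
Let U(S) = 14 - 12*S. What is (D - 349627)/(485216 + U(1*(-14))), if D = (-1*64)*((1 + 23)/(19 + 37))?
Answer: -2447581/3397786 ≈ -0.72035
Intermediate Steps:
D = -192/7 (D = -1536/56 = -64*3/7 = -192/7 ≈ -27.429)
(D - 349627)/(485216 + U(1*(-14))) = (-192/7 - 349627)/(485216 + (14 - 12*(-14))) = -2447581/(7*(485216 + (14 - 12*(-14)))) = -2447581/(7*(485216 + (14 + 168))) = -2447581/(7*(485216 + 182)) = -2447581/7/485398 = -2447581/7*1/485398 = -2447581/3397786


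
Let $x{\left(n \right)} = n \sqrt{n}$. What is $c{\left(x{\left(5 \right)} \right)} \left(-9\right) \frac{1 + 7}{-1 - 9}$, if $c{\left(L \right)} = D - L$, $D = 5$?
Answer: $36 - 36 \sqrt{5} \approx -44.498$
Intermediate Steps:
$x{\left(n \right)} = n^{\frac{3}{2}}$
$c{\left(L \right)} = 5 - L$
$c{\left(x{\left(5 \right)} \right)} \left(-9\right) \frac{1 + 7}{-1 - 9} = \left(5 - 5^{\frac{3}{2}}\right) \left(-9\right) \frac{1 + 7}{-1 - 9} = \left(5 - 5 \sqrt{5}\right) \left(-9\right) \frac{8}{-10} = \left(5 - 5 \sqrt{5}\right) \left(-9\right) 8 \left(- \frac{1}{10}\right) = \left(-45 + 45 \sqrt{5}\right) \left(- \frac{4}{5}\right) = 36 - 36 \sqrt{5}$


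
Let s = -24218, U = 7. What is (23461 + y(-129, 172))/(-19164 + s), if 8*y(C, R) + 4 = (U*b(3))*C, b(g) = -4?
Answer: -11956/21691 ≈ -0.55120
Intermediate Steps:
y(C, R) = -1/2 - 7*C/2 (y(C, R) = -1/2 + ((7*(-4))*C)/8 = -1/2 + (-28*C)/8 = -1/2 - 7*C/2)
(23461 + y(-129, 172))/(-19164 + s) = (23461 + (-1/2 - 7/2*(-129)))/(-19164 - 24218) = (23461 + (-1/2 + 903/2))/(-43382) = (23461 + 451)*(-1/43382) = 23912*(-1/43382) = -11956/21691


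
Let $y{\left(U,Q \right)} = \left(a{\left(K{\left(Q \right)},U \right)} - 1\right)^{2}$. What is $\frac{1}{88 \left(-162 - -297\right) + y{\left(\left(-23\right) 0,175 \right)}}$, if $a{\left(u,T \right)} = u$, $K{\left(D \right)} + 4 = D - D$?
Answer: $\frac{1}{11905} \approx 8.3998 \cdot 10^{-5}$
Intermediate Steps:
$K{\left(D \right)} = -4$ ($K{\left(D \right)} = -4 + \left(D - D\right) = -4 + 0 = -4$)
$y{\left(U,Q \right)} = 25$ ($y{\left(U,Q \right)} = \left(-4 - 1\right)^{2} = \left(-5\right)^{2} = 25$)
$\frac{1}{88 \left(-162 - -297\right) + y{\left(\left(-23\right) 0,175 \right)}} = \frac{1}{88 \left(-162 - -297\right) + 25} = \frac{1}{88 \left(-162 + 297\right) + 25} = \frac{1}{88 \cdot 135 + 25} = \frac{1}{11880 + 25} = \frac{1}{11905}$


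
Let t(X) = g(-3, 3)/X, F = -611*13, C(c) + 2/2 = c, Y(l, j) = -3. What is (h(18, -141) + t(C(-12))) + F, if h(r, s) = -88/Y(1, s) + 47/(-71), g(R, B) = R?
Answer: -21914137/2769 ≈ -7914.1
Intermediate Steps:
C(c) = -1 + c
F = -7943
h(r, s) = 6107/213 (h(r, s) = -88/(-3) + 47/(-71) = -88*(-1/3) + 47*(-1/71) = 88/3 - 47/71 = 6107/213)
t(X) = -3/X
(h(18, -141) + t(C(-12))) + F = (6107/213 - 3/(-1 - 12)) - 7943 = (6107/213 - 3/(-13)) - 7943 = (6107/213 - 3*(-1/13)) - 7943 = (6107/213 + 3/13) - 7943 = 80030/2769 - 7943 = -21914137/2769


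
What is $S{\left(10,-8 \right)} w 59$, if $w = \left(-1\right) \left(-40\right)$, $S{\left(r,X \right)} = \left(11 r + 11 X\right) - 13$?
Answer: $21240$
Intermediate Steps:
$S{\left(r,X \right)} = -13 + 11 X + 11 r$ ($S{\left(r,X \right)} = \left(11 X + 11 r\right) - 13 = -13 + 11 X + 11 r$)
$w = 40$
$S{\left(10,-8 \right)} w 59 = \left(-13 + 11 \left(-8\right) + 11 \cdot 10\right) 40 \cdot 59 = \left(-13 - 88 + 110\right) 40 \cdot 59 = 9 \cdot 40 \cdot 59 = 360 \cdot 59 = 21240$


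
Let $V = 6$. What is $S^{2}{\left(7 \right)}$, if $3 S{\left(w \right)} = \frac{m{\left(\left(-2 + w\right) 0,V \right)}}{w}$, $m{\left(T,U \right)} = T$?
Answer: $0$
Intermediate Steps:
$S{\left(w \right)} = 0$ ($S{\left(w \right)} = \frac{\left(-2 + w\right) 0 \frac{1}{w}}{3} = \frac{0 \frac{1}{w}}{3} = \frac{1}{3} \cdot 0 = 0$)
$S^{2}{\left(7 \right)} = 0^{2} = 0$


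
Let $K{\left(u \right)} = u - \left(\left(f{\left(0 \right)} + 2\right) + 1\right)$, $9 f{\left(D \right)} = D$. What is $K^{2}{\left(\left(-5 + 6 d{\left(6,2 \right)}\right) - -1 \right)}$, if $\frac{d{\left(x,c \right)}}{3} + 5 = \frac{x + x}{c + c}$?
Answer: $1849$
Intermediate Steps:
$f{\left(D \right)} = \frac{D}{9}$
$d{\left(x,c \right)} = -15 + \frac{3 x}{c}$ ($d{\left(x,c \right)} = -15 + 3 \frac{x + x}{c + c} = -15 + 3 \frac{2 x}{2 c} = -15 + 3 \cdot 2 x \frac{1}{2 c} = -15 + 3 \frac{x}{c} = -15 + \frac{3 x}{c}$)
$K{\left(u \right)} = -3 + u$ ($K{\left(u \right)} = u - \left(\left(\frac{1}{9} \cdot 0 + 2\right) + 1\right) = u - \left(\left(0 + 2\right) + 1\right) = u - \left(2 + 1\right) = u - 3 = -3 + u$)
$K^{2}{\left(\left(-5 + 6 d{\left(6,2 \right)}\right) - -1 \right)} = \left(-3 + \left(\left(-5 + 6 \left(-15 + 3 \cdot 6 \cdot \frac{1}{2}\right)\right) - -1\right)\right)^{2} = \left(-3 + \left(\left(-5 + 6 \left(-15 + 3 \cdot 6 \cdot \frac{1}{2}\right)\right) + 1\right)\right)^{2} = \left(-3 + \left(\left(-5 + 6 \left(-15 + 9\right)\right) + 1\right)\right)^{2} = \left(-3 + \left(\left(-5 + 6 \left(-6\right)\right) + 1\right)\right)^{2} = \left(-3 + \left(\left(-5 - 36\right) + 1\right)\right)^{2} = \left(-3 + \left(-41 + 1\right)\right)^{2} = \left(-3 - 40\right)^{2} = \left(-43\right)^{2} = 1849$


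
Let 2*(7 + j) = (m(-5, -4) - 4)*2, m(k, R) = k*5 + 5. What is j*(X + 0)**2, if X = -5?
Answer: -775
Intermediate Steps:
m(k, R) = 5 + 5*k (m(k, R) = 5*k + 5 = 5 + 5*k)
j = -31 (j = -7 + (((5 + 5*(-5)) - 4)*2)/2 = -7 + (((5 - 25) - 4)*2)/2 = -7 + ((-20 - 4)*2)/2 = -7 + (-24*2)/2 = -7 + (1/2)*(-48) = -7 - 24 = -31)
j*(X + 0)**2 = -31*(-5 + 0)**2 = -31*(-5)**2 = -31*25 = -775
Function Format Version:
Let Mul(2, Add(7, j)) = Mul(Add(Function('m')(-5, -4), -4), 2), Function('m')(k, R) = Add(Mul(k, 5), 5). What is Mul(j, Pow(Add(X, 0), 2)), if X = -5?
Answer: -775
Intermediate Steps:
Function('m')(k, R) = Add(5, Mul(5, k)) (Function('m')(k, R) = Add(Mul(5, k), 5) = Add(5, Mul(5, k)))
j = -31 (j = Add(-7, Mul(Rational(1, 2), Mul(Add(Add(5, Mul(5, -5)), -4), 2))) = Add(-7, Mul(Rational(1, 2), Mul(Add(Add(5, -25), -4), 2))) = Add(-7, Mul(Rational(1, 2), Mul(Add(-20, -4), 2))) = Add(-7, Mul(Rational(1, 2), Mul(-24, 2))) = Add(-7, Mul(Rational(1, 2), -48)) = Add(-7, -24) = -31)
Mul(j, Pow(Add(X, 0), 2)) = Mul(-31, Pow(Add(-5, 0), 2)) = Mul(-31, Pow(-5, 2)) = Mul(-31, 25) = -775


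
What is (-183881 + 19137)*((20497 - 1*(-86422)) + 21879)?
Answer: -21218697712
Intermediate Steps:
(-183881 + 19137)*((20497 - 1*(-86422)) + 21879) = -164744*((20497 + 86422) + 21879) = -164744*(106919 + 21879) = -164744*128798 = -21218697712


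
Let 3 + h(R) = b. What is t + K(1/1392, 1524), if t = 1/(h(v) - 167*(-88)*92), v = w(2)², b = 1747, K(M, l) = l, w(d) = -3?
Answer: 2063154625/1353776 ≈ 1524.0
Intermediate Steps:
v = 9 (v = (-3)² = 9)
h(R) = 1744 (h(R) = -3 + 1747 = 1744)
t = 1/1353776 (t = 1/(1744 - 167*(-88)*92) = 1/(1744 + 14696*92) = 1/(1744 + 1352032) = 1/1353776 ≈ 7.3867e-7)
t + K(1/1392, 1524) = 1/1353776 + 1524 = 2063154625/1353776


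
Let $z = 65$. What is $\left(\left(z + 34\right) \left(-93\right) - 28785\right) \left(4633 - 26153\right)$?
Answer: $817587840$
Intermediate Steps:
$\left(\left(z + 34\right) \left(-93\right) - 28785\right) \left(4633 - 26153\right) = \left(\left(65 + 34\right) \left(-93\right) - 28785\right) \left(4633 - 26153\right) = \left(99 \left(-93\right) - 28785\right) \left(-21520\right) = \left(-9207 - 28785\right) \left(-21520\right) = \left(-37992\right) \left(-21520\right) = 817587840$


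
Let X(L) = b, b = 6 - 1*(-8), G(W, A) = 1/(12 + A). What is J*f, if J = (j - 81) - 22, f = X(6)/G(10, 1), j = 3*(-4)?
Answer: -20930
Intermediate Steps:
b = 14 (b = 6 + 8 = 14)
X(L) = 14
j = -12
f = 182 (f = 14/(1/(12 + 1)) = 14/(1/13) = 14*13 = 182)
J = -115 (J = (-12 - 81) - 22 = -93 - 22 = -115)
J*f = -115*182 = -20930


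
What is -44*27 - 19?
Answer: -1207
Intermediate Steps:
-44*27 - 19 = -1188 - 19 = -1207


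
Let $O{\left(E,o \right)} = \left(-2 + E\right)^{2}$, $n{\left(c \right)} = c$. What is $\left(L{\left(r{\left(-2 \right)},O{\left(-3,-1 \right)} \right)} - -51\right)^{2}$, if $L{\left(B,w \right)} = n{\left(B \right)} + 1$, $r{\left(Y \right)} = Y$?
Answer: $2500$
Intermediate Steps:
$L{\left(B,w \right)} = 1 + B$ ($L{\left(B,w \right)} = B + 1 = 1 + B$)
$\left(L{\left(r{\left(-2 \right)},O{\left(-3,-1 \right)} \right)} - -51\right)^{2} = \left(\left(1 - 2\right) - -51\right)^{2} = \left(-1 + \left(-19 + 70\right)\right)^{2} = \left(-1 + 51\right)^{2} = 50^{2} = 2500$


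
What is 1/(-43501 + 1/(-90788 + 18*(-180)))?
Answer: -94028/4090312029 ≈ -2.2988e-5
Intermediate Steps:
1/(-43501 + 1/(-90788 + 18*(-180))) = 1/(-43501 + 1/(-90788 - 3240)) = 1/(-43501 + 1/(-94028)) = 1/(-43501 - 1/94028) = 1/(-4090312029/94028) = -94028/4090312029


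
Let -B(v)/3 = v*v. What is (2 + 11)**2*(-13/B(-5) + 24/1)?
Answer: 306397/75 ≈ 4085.3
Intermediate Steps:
B(v) = -3*v**2 (B(v) = -3*v*v = -3*v**2)
(2 + 11)**2*(-13/B(-5) + 24/1) = (2 + 11)**2*(-13/((-3*(-5)**2)) + 24/1) = 13**2*(-13/((-3*25)) + 24*1) = 169*(-13/(-75) + 24) = 169*(-13*(-1/75) + 24) = 169*(13/75 + 24) = 169*(1813/75) = 306397/75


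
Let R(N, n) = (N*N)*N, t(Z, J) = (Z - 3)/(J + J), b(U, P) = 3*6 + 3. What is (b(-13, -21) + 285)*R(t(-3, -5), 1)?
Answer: 8262/125 ≈ 66.096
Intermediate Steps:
b(U, P) = 21 (b(U, P) = 18 + 3 = 21)
t(Z, J) = (-3 + Z)/(2*J) (t(Z, J) = (-3 + Z)/((2*J)) = (-3 + Z)*(1/(2*J)) = (-3 + Z)/(2*J))
R(N, n) = N**3 (R(N, n) = N**2*N = N**3)
(b(-13, -21) + 285)*R(t(-3, -5), 1) = (21 + 285)*((1/2)*(-3 - 3)/(-5))**3 = 306*((1/2)*(-1/5)*(-6))**3 = 306*(3/5)**3 = 306*(27/125) = 8262/125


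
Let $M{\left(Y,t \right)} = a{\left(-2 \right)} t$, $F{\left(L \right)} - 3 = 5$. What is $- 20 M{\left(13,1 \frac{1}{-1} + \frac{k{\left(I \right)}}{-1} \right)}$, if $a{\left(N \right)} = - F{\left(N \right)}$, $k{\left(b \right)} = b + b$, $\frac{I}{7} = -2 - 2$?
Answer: $8800$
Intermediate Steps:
$I = -28$ ($I = 7 \left(-2 - 2\right) = 7 \left(-4\right) = -28$)
$F{\left(L \right)} = 8$ ($F{\left(L \right)} = 3 + 5 = 8$)
$k{\left(b \right)} = 2 b$
$a{\left(N \right)} = -8$ ($a{\left(N \right)} = \left(-1\right) 8 = -8$)
$M{\left(Y,t \right)} = - 8 t$
$- 20 M{\left(13,1 \frac{1}{-1} + \frac{k{\left(I \right)}}{-1} \right)} = - 20 \left(- 8 \left(1 \frac{1}{-1} + \frac{2 \left(-28\right)}{-1}\right)\right) = - 20 \left(- 8 \left(1 \left(-1\right) - -56\right)\right) = - 20 \left(- 8 \left(-1 + 56\right)\right) = - 20 \left(\left(-8\right) 55\right) = \left(-20\right) \left(-440\right) = 8800$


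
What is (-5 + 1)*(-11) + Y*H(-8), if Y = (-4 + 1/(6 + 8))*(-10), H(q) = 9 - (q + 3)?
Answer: 594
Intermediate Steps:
H(q) = 6 - q (H(q) = 9 - (3 + q) = 9 + (-3 - q) = 6 - q)
Y = 275/7 (Y = (-4 + 1/14)*(-10) = -55/14*(-10) = 275/7 ≈ 39.286)
(-5 + 1)*(-11) + Y*H(-8) = (-5 + 1)*(-11) + 275*(6 - 1*(-8))/7 = -4*(-11) + 275*(6 + 8)/7 = 44 + (275/7)*14 = 44 + 550 = 594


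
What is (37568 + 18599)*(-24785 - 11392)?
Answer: -2031953559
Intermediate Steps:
(37568 + 18599)*(-24785 - 11392) = 56167*(-36177) = -2031953559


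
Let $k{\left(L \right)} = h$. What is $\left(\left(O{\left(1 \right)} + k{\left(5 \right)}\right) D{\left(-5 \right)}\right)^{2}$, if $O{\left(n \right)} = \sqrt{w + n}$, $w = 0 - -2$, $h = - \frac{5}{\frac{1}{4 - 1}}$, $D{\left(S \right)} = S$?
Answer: $5700 - 750 \sqrt{3} \approx 4401.0$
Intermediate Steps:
$h = -15$ ($h = - \frac{5}{\frac{1}{3}} = - 5 \frac{1}{\frac{1}{3}} = \left(-5\right) 3 = -15$)
$k{\left(L \right)} = -15$
$w = 2$ ($w = 0 + 2 = 2$)
$O{\left(n \right)} = \sqrt{2 + n}$
$\left(\left(O{\left(1 \right)} + k{\left(5 \right)}\right) D{\left(-5 \right)}\right)^{2} = \left(\left(\sqrt{2 + 1} - 15\right) \left(-5\right)\right)^{2} = \left(\left(\sqrt{3} - 15\right) \left(-5\right)\right)^{2} = \left(\left(-15 + \sqrt{3}\right) \left(-5\right)\right)^{2} = \left(75 - 5 \sqrt{3}\right)^{2}$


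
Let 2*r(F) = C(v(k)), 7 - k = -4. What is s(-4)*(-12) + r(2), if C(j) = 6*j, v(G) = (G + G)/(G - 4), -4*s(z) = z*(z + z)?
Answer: 738/7 ≈ 105.43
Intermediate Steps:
s(z) = -z**2/2 (s(z) = -z*(z + z)/4 = -z*2*z/4 = -z**2/2)
k = 11 (k = 7 - 1*(-4) = 7 + 4 = 11)
v(G) = 2*G/(-4 + G) (v(G) = (2*G)/(-4 + G) = 2*G/(-4 + G))
r(F) = 66/7 (r(F) = (6*(2*11/(-4 + 11)))/2 = (6*(2*11/7))/2 = (6*(2*11*(1/7)))/2 = (6*(22/7))/2 = (1/2)*(132/7) = 66/7)
s(-4)*(-12) + r(2) = -1/2*(-4)**2*(-12) + 66/7 = -1/2*16*(-12) + 66/7 = -8*(-12) + 66/7 = 96 + 66/7 = 738/7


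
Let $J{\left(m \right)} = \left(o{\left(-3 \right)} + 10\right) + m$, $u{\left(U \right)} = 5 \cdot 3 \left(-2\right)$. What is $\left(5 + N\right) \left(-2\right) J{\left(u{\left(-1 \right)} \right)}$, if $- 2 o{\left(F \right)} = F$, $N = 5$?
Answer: $370$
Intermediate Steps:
$u{\left(U \right)} = -30$ ($u{\left(U \right)} = 15 \left(-2\right) = -30$)
$o{\left(F \right)} = - \frac{F}{2}$
$J{\left(m \right)} = \frac{23}{2} + m$ ($J{\left(m \right)} = \left(\left(- \frac{1}{2}\right) \left(-3\right) + 10\right) + m = \left(\frac{3}{2} + 10\right) + m = \frac{23}{2} + m$)
$\left(5 + N\right) \left(-2\right) J{\left(u{\left(-1 \right)} \right)} = \left(5 + 5\right) \left(-2\right) \left(\frac{23}{2} - 30\right) = 10 \left(-2\right) \left(- \frac{37}{2}\right) = \left(-20\right) \left(- \frac{37}{2}\right) = 370$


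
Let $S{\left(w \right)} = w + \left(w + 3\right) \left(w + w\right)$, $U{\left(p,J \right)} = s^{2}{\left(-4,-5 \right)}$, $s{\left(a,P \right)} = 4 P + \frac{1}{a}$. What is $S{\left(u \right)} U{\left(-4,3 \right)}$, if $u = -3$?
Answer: $- \frac{19683}{16} \approx -1230.2$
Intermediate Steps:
$s{\left(a,P \right)} = \frac{1}{a} + 4 P$
$U{\left(p,J \right)} = \frac{6561}{16}$ ($U{\left(p,J \right)} = \left(\frac{1}{-4} + 4 \left(-5\right)\right)^{2} = \left(- \frac{1}{4} - 20\right)^{2} = \left(- \frac{81}{4}\right)^{2} = \frac{6561}{16}$)
$S{\left(w \right)} = w + 2 w \left(3 + w\right)$ ($S{\left(w \right)} = w + \left(3 + w\right) 2 w = w + 2 w \left(3 + w\right)$)
$S{\left(u \right)} U{\left(-4,3 \right)} = - 3 \left(7 + 2 \left(-3\right)\right) \frac{6561}{16} = - 3 \left(7 - 6\right) \frac{6561}{16} = \left(-3\right) 1 \cdot \frac{6561}{16} = \left(-3\right) \frac{6561}{16} = - \frac{19683}{16}$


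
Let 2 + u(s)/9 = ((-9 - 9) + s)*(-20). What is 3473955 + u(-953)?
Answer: 3648717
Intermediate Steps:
u(s) = 3222 - 180*s (u(s) = -18 + 9*(((-9 - 9) + s)*(-20)) = -18 + 9*((-18 + s)*(-20)) = -18 + 9*(360 - 20*s) = -18 + (3240 - 180*s) = 3222 - 180*s)
3473955 + u(-953) = 3473955 + (3222 - 180*(-953)) = 3473955 + (3222 + 171540) = 3473955 + 174762 = 3648717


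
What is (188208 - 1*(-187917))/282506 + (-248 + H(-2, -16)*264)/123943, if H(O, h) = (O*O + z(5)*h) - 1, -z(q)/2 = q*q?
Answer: 6261000667/2059684774 ≈ 3.0398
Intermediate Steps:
z(q) = -2*q² (z(q) = -2*q*q = -2*q²)
H(O, h) = -1 + O² - 50*h (H(O, h) = (O*O + (-2*5²)*h) - 1 = (O² + (-2*25)*h) - 1 = (O² - 50*h) - 1 = -1 + O² - 50*h)
(188208 - 1*(-187917))/282506 + (-248 + H(-2, -16)*264)/123943 = (188208 - 1*(-187917))/282506 + (-248 + (-1 + (-2)² - 50*(-16))*264)/123943 = (188208 + 187917)*(1/282506) + (-248 + (-1 + 4 + 800)*264)*(1/123943) = 376125*(1/282506) + (-248 + 803*264)*(1/123943) = 22125/16618 + (-248 + 211992)*(1/123943) = 22125/16618 + 211744*(1/123943) = 22125/16618 + 211744/123943 = 6261000667/2059684774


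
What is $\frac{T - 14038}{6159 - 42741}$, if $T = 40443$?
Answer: $- \frac{26405}{36582} \approx -0.7218$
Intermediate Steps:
$\frac{T - 14038}{6159 - 42741} = \frac{40443 - 14038}{6159 - 42741} = \frac{26405}{-36582} = 26405 \left(- \frac{1}{36582}\right) = - \frac{26405}{36582}$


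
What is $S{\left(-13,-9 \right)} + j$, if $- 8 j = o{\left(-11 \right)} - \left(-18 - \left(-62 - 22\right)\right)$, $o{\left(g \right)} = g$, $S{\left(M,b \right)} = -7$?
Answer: $\frac{21}{8} \approx 2.625$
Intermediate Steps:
$j = \frac{77}{8}$ ($j = - \frac{-11 - \left(-18 - \left(-62 - 22\right)\right)}{8} = - \frac{-11 - \left(-18 - -84\right)}{8} = - \frac{-11 - \left(-18 + 84\right)}{8} = - \frac{-11 - 66}{8} = \left(- \frac{1}{8}\right) \left(-77\right) = \frac{77}{8} \approx 9.625$)
$S{\left(-13,-9 \right)} + j = -7 + \frac{77}{8} = \frac{21}{8}$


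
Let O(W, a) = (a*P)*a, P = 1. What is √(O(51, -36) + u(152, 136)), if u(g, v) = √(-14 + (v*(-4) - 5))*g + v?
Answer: 2*√(358 + 38*I*√563) ≈ 51.539 + 34.989*I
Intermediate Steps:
O(W, a) = a² (O(W, a) = (a*1)*a = a*a = a²)
u(g, v) = v + g*√(-19 - 4*v) (u(g, v) = √(-14 + (-4*v - 5))*g + v = √(-14 + (-5 - 4*v))*g + v = √(-19 - 4*v)*g + v = g*√(-19 - 4*v) + v = v + g*√(-19 - 4*v))
√(O(51, -36) + u(152, 136)) = √((-36)² + (136 + 152*√(-19 - 4*136))) = √(1296 + (136 + 152*√(-19 - 544))) = √(1296 + (136 + 152*√(-563))) = √(1296 + (136 + 152*(I*√563))) = √(1296 + (136 + 152*I*√563)) = √(1432 + 152*I*√563)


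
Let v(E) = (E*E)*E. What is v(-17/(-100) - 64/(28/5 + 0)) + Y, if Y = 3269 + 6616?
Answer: 2901064821159/343000000 ≈ 8457.9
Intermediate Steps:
v(E) = E³ (v(E) = E²*E = E³)
Y = 9885
v(-17/(-100) - 64/(28/5 + 0)) + Y = (-17/(-100) - 64/(28/5 + 0))³ + 9885 = (-17*(-1/100) - 64/(28*(⅕) + 0))³ + 9885 = (17/100 - 64/(28/5 + 0))³ + 9885 = (17/100 - 64/28/5)³ + 9885 = (17/100 - 64*5/28)³ + 9885 = (17/100 - 80/7)³ + 9885 = (-7881/700)³ + 9885 = -489490178841/343000000 + 9885 = 2901064821159/343000000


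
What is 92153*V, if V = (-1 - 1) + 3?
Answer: 92153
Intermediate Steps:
V = 1 (V = -2 + 3 = 1)
92153*V = 92153*1 = 92153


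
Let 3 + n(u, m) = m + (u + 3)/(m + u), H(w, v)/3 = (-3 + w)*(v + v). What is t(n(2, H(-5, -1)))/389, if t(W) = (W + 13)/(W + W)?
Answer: 581/350878 ≈ 0.0016558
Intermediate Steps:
H(w, v) = 6*v*(-3 + w) (H(w, v) = 3*((-3 + w)*(v + v)) = 3*((-3 + w)*(2*v)) = 3*(2*v*(-3 + w)) = 6*v*(-3 + w))
n(u, m) = -3 + m + (3 + u)/(m + u) (n(u, m) = -3 + (m + (u + 3)/(m + u)) = -3 + (m + (3 + u)/(m + u)) = -3 + m + (3 + u)/(m + u))
t(W) = (13 + W)/(2*W) (t(W) = (13 + W)/((2*W)) = (13 + W)*(1/(2*W)) = (13 + W)/(2*W))
t(n(2, H(-5, -1)))/389 = ((13 + (3 + (6*(-1)*(-3 - 5))² - 18*(-1)*(-3 - 5) - 2*2 + (6*(-1)*(-3 - 5))*2)/(6*(-1)*(-3 - 5) + 2))/(2*(((3 + (6*(-1)*(-3 - 5))² - 18*(-1)*(-3 - 5) - 2*2 + (6*(-1)*(-3 - 5))*2)/(6*(-1)*(-3 - 5) + 2)))))/389 = ((13 + (3 + (6*(-1)*(-8))² - 18*(-1)*(-8) - 4 + (6*(-1)*(-8))*2)/(6*(-1)*(-8) + 2))/(2*(((3 + (6*(-1)*(-8))² - 18*(-1)*(-8) - 4 + (6*(-1)*(-8))*2)/(6*(-1)*(-8) + 2)))))*(1/389) = ((13 + (3 + 48² - 3*48 - 4 + 48*2)/(48 + 2))/(2*(((3 + 48² - 3*48 - 4 + 48*2)/(48 + 2)))))*(1/389) = ((13 + (3 + 2304 - 144 - 4 + 96)/50)/(2*(((3 + 2304 - 144 - 4 + 96)/50))))*(1/389) = ((13 + (1/50)*2255)/(2*(((1/50)*2255))))*(1/389) = ((13 + 451/10)/(2*(451/10)))*(1/389) = ((½)*(10/451)*(581/10))*(1/389) = (581/902)*(1/389) = 581/350878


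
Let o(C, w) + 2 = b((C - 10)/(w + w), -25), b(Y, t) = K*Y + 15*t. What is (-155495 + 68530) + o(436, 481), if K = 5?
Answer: -42010437/481 ≈ -87340.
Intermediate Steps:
b(Y, t) = 5*Y + 15*t
o(C, w) = -377 + 5*(-10 + C)/(2*w) (o(C, w) = -2 + (5*((C - 10)/(w + w)) + 15*(-25)) = -2 + (5*((-10 + C)/((2*w))) - 375) = -2 + (5*((-10 + C)*(1/(2*w))) - 375) = -2 + (5*((-10 + C)/(2*w)) - 375) = -2 + (5*(-10 + C)/(2*w) - 375) = -2 + (-375 + 5*(-10 + C)/(2*w)) = -377 + 5*(-10 + C)/(2*w))
(-155495 + 68530) + o(436, 481) = (-155495 + 68530) + (½)*(-50 - 754*481 + 5*436)/481 = -86965 + (½)*(1/481)*(-50 - 362674 + 2180) = -86965 + (½)*(1/481)*(-360544) = -86965 - 180272/481 = -42010437/481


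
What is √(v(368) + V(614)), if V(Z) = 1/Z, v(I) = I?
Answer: 13*√820918/614 ≈ 19.183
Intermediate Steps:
√(v(368) + V(614)) = √(368 + 1/614) = √(225953/614) = 13*√820918/614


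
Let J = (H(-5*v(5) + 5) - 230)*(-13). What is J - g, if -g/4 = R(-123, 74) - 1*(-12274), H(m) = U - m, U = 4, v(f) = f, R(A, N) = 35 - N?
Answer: 51618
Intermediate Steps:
H(m) = 4 - m
J = 2678 (J = ((4 - (-5*5 + 5)) - 230)*(-13) = ((4 - (-25 + 5)) - 230)*(-13) = ((4 - 1*(-20)) - 230)*(-13) = ((4 + 20) - 230)*(-13) = (24 - 230)*(-13) = -206*(-13) = 2678)
g = -48940 (g = -4*((35 - 1*74) - 1*(-12274)) = -4*((35 - 74) + 12274) = -4*(-39 + 12274) = -4*12235 = -48940)
J - g = 2678 - 1*(-48940) = 2678 + 48940 = 51618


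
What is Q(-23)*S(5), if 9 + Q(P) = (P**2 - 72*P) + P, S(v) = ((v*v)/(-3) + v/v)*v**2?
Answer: -1184150/3 ≈ -3.9472e+5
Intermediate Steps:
S(v) = v**2*(1 - v**2/3) (S(v) = (v**2*(-1/3) + 1)*v**2 = (-v**2/3 + 1)*v**2 = (1 - v**2/3)*v**2 = v**2*(1 - v**2/3))
Q(P) = -9 + P**2 - 71*P (Q(P) = -9 + ((P**2 - 72*P) + P) = -9 + (P**2 - 71*P) = -9 + P**2 - 71*P)
Q(-23)*S(5) = (-9 + (-23)**2 - 71*(-23))*(5**2 - 1/3*5**4) = (-9 + 529 + 1633)*(25 - 1/3*625) = 2153*(25 - 625/3) = 2153*(-550/3) = -1184150/3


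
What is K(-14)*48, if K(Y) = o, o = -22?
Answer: -1056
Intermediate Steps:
K(Y) = -22
K(-14)*48 = -22*48 = -1056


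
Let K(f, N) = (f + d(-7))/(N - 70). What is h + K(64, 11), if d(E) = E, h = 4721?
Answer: 278482/59 ≈ 4720.0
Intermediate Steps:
K(f, N) = (-7 + f)/(-70 + N) (K(f, N) = (f - 7)/(N - 70) = (-7 + f)/(-70 + N))
h + K(64, 11) = 4721 + (-7 + 64)/(-70 + 11) = 4721 + 57/(-59) = 4721 - 1/59*57 = 4721 - 57/59 = 278482/59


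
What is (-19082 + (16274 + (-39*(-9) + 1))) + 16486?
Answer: 14030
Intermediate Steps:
(-19082 + (16274 + (-39*(-9) + 1))) + 16486 = (-19082 + (16274 + (351 + 1))) + 16486 = (-19082 + (16274 + 352)) + 16486 = (-19082 + 16626) + 16486 = -2456 + 16486 = 14030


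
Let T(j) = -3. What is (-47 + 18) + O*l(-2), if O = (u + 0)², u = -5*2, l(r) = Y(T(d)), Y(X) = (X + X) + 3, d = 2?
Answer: -329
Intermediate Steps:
Y(X) = 3 + 2*X (Y(X) = 2*X + 3 = 3 + 2*X)
l(r) = -3 (l(r) = 3 + 2*(-3) = 3 - 6 = -3)
u = -10
O = 100 (O = (-10 + 0)² = (-10)² = 100)
(-47 + 18) + O*l(-2) = (-47 + 18) + 100*(-3) = -29 - 300 = -329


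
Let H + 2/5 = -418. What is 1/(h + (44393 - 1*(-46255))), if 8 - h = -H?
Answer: 5/451188 ≈ 1.1082e-5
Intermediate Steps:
H = -2092/5 (H = -2/5 - 418 = -2092/5 ≈ -418.40)
h = -2052/5 (h = 8 - (-1)*(-2092)/5 = 8 - 1*2092/5 = 8 - 2092/5 = -2052/5 ≈ -410.40)
1/(h + (44393 - 1*(-46255))) = 1/(-2052/5 + (44393 - 1*(-46255))) = 1/(-2052/5 + (44393 + 46255)) = 1/(-2052/5 + 90648) = 1/(451188/5) = 5/451188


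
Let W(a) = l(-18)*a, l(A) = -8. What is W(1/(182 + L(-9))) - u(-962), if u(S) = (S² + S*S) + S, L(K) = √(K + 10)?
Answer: -338536466/183 ≈ -1.8499e+6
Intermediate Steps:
L(K) = √(10 + K)
u(S) = S + 2*S² (u(S) = (S² + S²) + S = 2*S² + S = S + 2*S²)
W(a) = -8*a
W(1/(182 + L(-9))) - u(-962) = -8/(182 + √(10 - 9)) - (-962)*(1 + 2*(-962)) = -8/(182 + √1) - (-962)*(1 - 1924) = -8/(182 + 1) - (-962)*(-1923) = -8/183 - 1*1849926 = -8*1/183 - 1849926 = -8/183 - 1849926 = -338536466/183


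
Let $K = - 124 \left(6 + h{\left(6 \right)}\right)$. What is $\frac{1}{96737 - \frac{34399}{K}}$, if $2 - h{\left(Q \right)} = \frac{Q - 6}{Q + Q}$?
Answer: $\frac{992}{95997503} \approx 1.0334 \cdot 10^{-5}$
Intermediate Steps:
$h{\left(Q \right)} = 2 - \frac{-6 + Q}{2 Q}$ ($h{\left(Q \right)} = 2 - \frac{Q - 6}{Q + Q} = 2 - \frac{-6 + Q}{2 Q}$)
$K = -992$ ($K = - 124 \left(6 + \left(\frac{3}{2} + \frac{3}{6}\right)\right) = - 124 \left(6 + \left(\frac{3}{2} + 3 \cdot \frac{1}{6}\right)\right) = - 124 \left(6 + \left(\frac{3}{2} + \frac{1}{2}\right)\right) = - 124 \left(6 + 2\right) = \left(-124\right) 8 = -992$)
$\frac{1}{96737 - \frac{34399}{K}} = \frac{1}{96737 - \frac{34399}{-992}} = \frac{1}{96737 - - \frac{34399}{992}} = \frac{1}{96737 + \frac{34399}{992}} = \frac{1}{\frac{95997503}{992}} = \frac{992}{95997503}$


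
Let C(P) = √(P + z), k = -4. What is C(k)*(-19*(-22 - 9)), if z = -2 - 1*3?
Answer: 1767*I ≈ 1767.0*I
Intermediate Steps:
z = -5 (z = -2 - 3 = -5)
C(P) = √(-5 + P) (C(P) = √(P - 5) = √(-5 + P))
C(k)*(-19*(-22 - 9)) = √(-5 - 4)*(-19*(-22 - 9)) = √(-9)*(-19*(-31)) = (3*I)*589 = 1767*I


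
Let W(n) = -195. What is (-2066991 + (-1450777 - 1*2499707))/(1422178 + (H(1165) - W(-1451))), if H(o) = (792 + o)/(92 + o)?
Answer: -7563966075/1787924818 ≈ -4.2306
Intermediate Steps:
H(o) = (792 + o)/(92 + o)
(-2066991 + (-1450777 - 1*2499707))/(1422178 + (H(1165) - W(-1451))) = (-2066991 + (-1450777 - 1*2499707))/(1422178 + ((792 + 1165)/(92 + 1165) - 1*(-195))) = (-2066991 + (-1450777 - 2499707))/(1422178 + (1957/1257 + 195)) = (-2066991 - 3950484)/(1422178 + ((1/1257)*1957 + 195)) = -6017475/(1422178 + (1957/1257 + 195)) = -6017475/(1422178 + 247072/1257) = -6017475/1787924818/1257 = -6017475*1257/1787924818 = -7563966075/1787924818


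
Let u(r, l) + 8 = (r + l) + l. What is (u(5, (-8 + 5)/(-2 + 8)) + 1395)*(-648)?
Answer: -901368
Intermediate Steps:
u(r, l) = -8 + r + 2*l (u(r, l) = -8 + ((r + l) + l) = -8 + ((l + r) + l) = -8 + (r + 2*l) = -8 + r + 2*l)
(u(5, (-8 + 5)/(-2 + 8)) + 1395)*(-648) = ((-8 + 5 + 2*((-8 + 5)/(-2 + 8))) + 1395)*(-648) = ((-8 + 5 + 2*(-3/6)) + 1395)*(-648) = ((-8 + 5 + 2*(-3*1/6)) + 1395)*(-648) = ((-8 + 5 + 2*(-1/2)) + 1395)*(-648) = ((-8 + 5 - 1) + 1395)*(-648) = (-4 + 1395)*(-648) = 1391*(-648) = -901368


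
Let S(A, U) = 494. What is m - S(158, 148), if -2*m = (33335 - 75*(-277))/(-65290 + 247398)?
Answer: -89988407/182108 ≈ -494.15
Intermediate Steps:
m = -27055/182108 (m = -(33335 - 75*(-277))/(2*(-65290 + 247398)) = -(33335 + 20775)/(2*182108) = -27055/182108 ≈ -0.14857)
m - S(158, 148) = -27055/182108 - 1*494 = -27055/182108 - 494 = -89988407/182108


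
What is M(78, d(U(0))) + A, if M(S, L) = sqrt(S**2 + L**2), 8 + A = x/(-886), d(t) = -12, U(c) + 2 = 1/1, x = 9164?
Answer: -8126/443 + 6*sqrt(173) ≈ 60.575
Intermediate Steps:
U(c) = -1 (U(c) = -2 + 1/1 = -2 + 1 = -1)
A = -8126/443 (A = -8 + 9164/(-886) = -8 + 9164*(-1/886) = -8 - 4582/443 = -8126/443 ≈ -18.343)
M(S, L) = sqrt(L**2 + S**2)
M(78, d(U(0))) + A = sqrt((-12)**2 + 78**2) - 8126/443 = sqrt(144 + 6084) - 8126/443 = sqrt(6228) - 8126/443 = 6*sqrt(173) - 8126/443 = -8126/443 + 6*sqrt(173)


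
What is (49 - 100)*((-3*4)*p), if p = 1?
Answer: 612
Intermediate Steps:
(49 - 100)*((-3*4)*p) = (49 - 100)*(-3*4*1) = -(-612) = -51*(-12) = 612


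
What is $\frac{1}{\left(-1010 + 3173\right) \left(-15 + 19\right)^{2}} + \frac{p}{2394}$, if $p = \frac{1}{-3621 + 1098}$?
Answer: $\frac{142987}{4977011088} \approx 2.8729 \cdot 10^{-5}$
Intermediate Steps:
$p = - \frac{1}{2523}$ ($p = \frac{1}{-2523} = - \frac{1}{2523} \approx -0.00039635$)
$\frac{1}{\left(-1010 + 3173\right) \left(-15 + 19\right)^{2}} + \frac{p}{2394} = \frac{1}{\left(-1010 + 3173\right) \left(-15 + 19\right)^{2}} - \frac{1}{2523 \cdot 2394} = \frac{1}{2163 \cdot 4^{2}} - \frac{1}{6040062} = \frac{1}{2163 \cdot 16} - \frac{1}{6040062} = \frac{1}{2163} \cdot \frac{1}{16} - \frac{1}{6040062} = \frac{1}{34608} - \frac{1}{6040062} = \frac{142987}{4977011088}$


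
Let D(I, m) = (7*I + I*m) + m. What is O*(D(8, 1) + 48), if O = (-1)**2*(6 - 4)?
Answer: 226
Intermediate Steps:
D(I, m) = m + 7*I + I*m
O = 2 (O = 1*2 = 2)
O*(D(8, 1) + 48) = 2*((1 + 7*8 + 8*1) + 48) = 2*((1 + 56 + 8) + 48) = 2*(65 + 48) = 2*113 = 226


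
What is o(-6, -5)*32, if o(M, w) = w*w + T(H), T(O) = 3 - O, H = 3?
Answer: 800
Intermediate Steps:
o(M, w) = w**2 (o(M, w) = w*w + (3 - 1*3) = w**2 + (3 - 3) = w**2 + 0 = w**2)
o(-6, -5)*32 = (-5)**2*32 = 25*32 = 800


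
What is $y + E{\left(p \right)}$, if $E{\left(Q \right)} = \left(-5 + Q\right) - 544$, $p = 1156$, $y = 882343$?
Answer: $882950$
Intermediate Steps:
$E{\left(Q \right)} = -549 + Q$
$y + E{\left(p \right)} = 882343 + \left(-549 + 1156\right) = 882343 + 607 = 882950$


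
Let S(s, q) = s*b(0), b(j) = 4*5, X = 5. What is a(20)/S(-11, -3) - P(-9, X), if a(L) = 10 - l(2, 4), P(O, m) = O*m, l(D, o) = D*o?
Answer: 4949/110 ≈ 44.991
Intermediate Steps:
b(j) = 20
S(s, q) = 20*s (S(s, q) = s*20 = 20*s)
a(L) = 2 (a(L) = 10 - 2*4 = 10 - 1*8 = 10 - 8 = 2)
a(20)/S(-11, -3) - P(-9, X) = 2/((20*(-11))) - (-9)*5 = 2/(-220) - 1*(-45) = 2*(-1/220) + 45 = -1/110 + 45 = 4949/110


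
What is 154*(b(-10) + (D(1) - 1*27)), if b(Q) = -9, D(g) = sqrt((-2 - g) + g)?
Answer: -5544 + 154*I*sqrt(2) ≈ -5544.0 + 217.79*I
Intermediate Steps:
D(g) = I*sqrt(2) (D(g) = sqrt(-2) = I*sqrt(2))
154*(b(-10) + (D(1) - 1*27)) = 154*(-9 + (I*sqrt(2) - 1*27)) = 154*(-9 + (I*sqrt(2) - 27)) = 154*(-9 + (-27 + I*sqrt(2))) = 154*(-36 + I*sqrt(2)) = -5544 + 154*I*sqrt(2)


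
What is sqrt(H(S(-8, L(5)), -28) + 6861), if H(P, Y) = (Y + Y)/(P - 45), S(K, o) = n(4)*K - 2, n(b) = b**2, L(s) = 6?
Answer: sqrt(171533)/5 ≈ 82.833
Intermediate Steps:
S(K, o) = -2 + 16*K (S(K, o) = 4**2*K - 2 = 16*K - 2 = -2 + 16*K)
H(P, Y) = 2*Y/(-45 + P) (H(P, Y) = (2*Y)/(-45 + P) = 2*Y/(-45 + P))
sqrt(H(S(-8, L(5)), -28) + 6861) = sqrt(2*(-28)/(-45 + (-2 + 16*(-8))) + 6861) = sqrt(2*(-28)/(-45 + (-2 - 128)) + 6861) = sqrt(2*(-28)/(-45 - 130) + 6861) = sqrt(2*(-28)/(-175) + 6861) = sqrt(2*(-28)*(-1/175) + 6861) = sqrt(8/25 + 6861) = sqrt(171533/25) = sqrt(171533)/5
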